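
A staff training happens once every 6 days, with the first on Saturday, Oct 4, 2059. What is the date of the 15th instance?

The 15th occurrence is 14 intervals after the first: 14 × 6 = 84 days after Oct 4, 2059.
Oct has 31 days — 27 days to the end of Oct leaves 57.
Nov has 30 days (27 left).
27 days into Dec → Dec 27, 2059.

Dec 27, 2059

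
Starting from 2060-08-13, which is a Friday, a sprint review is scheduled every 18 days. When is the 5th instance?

The 5th occurrence is 4 intervals after the first: 4 × 18 = 72 days after 2060-08-13.
August has 31 days — 18 days to the end of August leaves 54.
September has 30 days (24 left).
24 days into October → 2060-10-24.

2060-10-24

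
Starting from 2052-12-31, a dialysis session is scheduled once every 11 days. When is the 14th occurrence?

2053-05-23

The 14th occurrence is 13 intervals after the first: 13 × 11 = 143 days after 2052-12-31.
December has 31 days — 0 days to the end of December leaves 143.
January has 31 days (112 left).
February has 28 days (84 left).
March has 31 days (53 left).
April has 30 days (23 left).
23 days into May → 2053-05-23.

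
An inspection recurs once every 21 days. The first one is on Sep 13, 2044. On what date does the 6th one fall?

Dec 27, 2044

The 6th occurrence is 5 intervals after the first: 5 × 21 = 105 days after Sep 13, 2044.
Sep has 30 days — 17 days to the end of Sep leaves 88.
Oct has 31 days (57 left).
Nov has 30 days (27 left).
27 days into Dec → Dec 27, 2044.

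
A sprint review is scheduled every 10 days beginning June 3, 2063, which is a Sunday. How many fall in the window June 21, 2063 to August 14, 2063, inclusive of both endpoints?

Occurrences land 10·i days after June 3, 2063 for i = 0, 1, 2, …
June 21, 2063 is 18 days after the start; 18 ÷ 10 = 1 remainder 8; since the remainder is 8, round up to i = 2. First occurrence in the window: #3 on June 23, 2063 (2×10 = 20 days in).
August 14, 2063 is 72 days after the start; 72 ÷ 10 = 7 remainder 2. Last occurrence in the window: #8 on August 12, 2063.
Occurrences #3 through #8: 6 in total.

6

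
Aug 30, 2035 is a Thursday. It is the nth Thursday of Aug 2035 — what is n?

Day 30 falls in week ⌈30/7⌉ of the month.
Days 1–7 hold the 1st Thursday, 8–14 the 2nd, 15–21 the 3rd, 22–28 the 4th, 29–31 the 5th.
30 is in the range for the 5th.

5th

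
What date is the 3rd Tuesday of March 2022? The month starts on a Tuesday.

March 2022 begins on a Tuesday, so the first Tuesday is March 1.
The 3rd Tuesday is 2 weeks later: 1 + 14 = 15.

2022-03-15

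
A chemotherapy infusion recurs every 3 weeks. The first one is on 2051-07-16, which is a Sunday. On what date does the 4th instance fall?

2051-09-17

The 4th occurrence is 3 intervals after the first: 3 × 21 = 63 days after 2051-07-16.
July has 31 days — 15 days to the end of July leaves 48.
August has 31 days (17 left).
17 days into September → 2051-09-17.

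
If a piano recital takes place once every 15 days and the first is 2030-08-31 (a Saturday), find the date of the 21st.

2031-06-27

The 21st occurrence is 20 intervals after the first: 20 × 15 = 300 days after 2030-08-31.
August has 31 days — 0 days to the end of August leaves 300.
September has 30 days (270 left).
October has 31 days (239 left).
November has 30 days (209 left).
December has 31 days (178 left).
January has 31 days (147 left).
February has 28 days (119 left).
March has 31 days (88 left).
April has 30 days (58 left).
May has 31 days (27 left).
27 days into June → 2031-06-27.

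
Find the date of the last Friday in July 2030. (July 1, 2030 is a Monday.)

July 26, 2030

July 2030 begins on a Monday, so the first Friday is July 5 (4 days later).
July 2030 has 31 days. Adding weeks: 5, 12, 19, 26 — the last one ≤ 31 is the 26th.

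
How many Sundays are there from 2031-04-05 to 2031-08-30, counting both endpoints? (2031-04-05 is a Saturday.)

2031-04-05 is a Saturday; the first Sunday on or after it is 2031-04-06 (1 day later).
From 2031-04-06 to 2031-08-30: 24 + 31 + 30 + 31 + 30 = 146 days (rest of April, May, June, July, August).
146 ÷ 7 = 20 full weeks with remainder 6, so 20 more Sundays after the first → 21.

21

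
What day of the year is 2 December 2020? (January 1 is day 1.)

Days in months before December: 31 + 29 + 31 + 30 + 31 + 30 + 31 + 31 + 30 + 31 + 30 = 335.
Plus 2 days into December → day 337.

337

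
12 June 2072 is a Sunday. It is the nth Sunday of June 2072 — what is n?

Day 12 falls in week ⌈12/7⌉ of the month.
Days 1–7 hold the 1st Sunday, 8–14 the 2nd, 15–21 the 3rd, 22–28 the 4th, 29–31 the 5th.
12 is in the range for the 2nd.

2nd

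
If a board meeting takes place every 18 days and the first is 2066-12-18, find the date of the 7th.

The 7th occurrence is 6 intervals after the first: 6 × 18 = 108 days after 2066-12-18.
December has 31 days — 13 days to the end of December leaves 95.
January has 31 days (64 left).
February has 28 days (36 left).
March has 31 days (5 left).
5 days into April → 2067-04-05.

2067-04-05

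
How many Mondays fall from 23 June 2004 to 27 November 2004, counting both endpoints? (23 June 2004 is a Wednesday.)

23 June 2004 is a Wednesday; the first Monday on or after it is 28 June 2004 (5 days later).
From 28 June 2004 to 27 November 2004: 2 + 31 + 31 + 30 + 31 + 27 = 152 days (rest of June, July, August, September, October, November).
152 ÷ 7 = 21 full weeks with remainder 5, so 21 more Mondays after the first → 22.

22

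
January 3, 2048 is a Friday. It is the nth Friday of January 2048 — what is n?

1st

Day 3 falls in week ⌈3/7⌉ of the month.
Days 1–7 hold the 1st Friday, 8–14 the 2nd, 15–21 the 3rd, 22–28 the 4th, 29–31 the 5th.
3 is in the range for the 1st.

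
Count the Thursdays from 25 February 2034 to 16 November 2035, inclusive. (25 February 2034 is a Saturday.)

90

25 February 2034 is a Saturday; the first Thursday on or after it is 2 March 2034 (5 days later).
From 2 March 2034 to 16 November 2035: 304 + 320 = 624 days (rest of 2034, to 16 November 2035 in 2035).
624 ÷ 7 = 89 full weeks with remainder 1, so 89 more Thursdays after the first → 90.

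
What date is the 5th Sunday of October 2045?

October 2045 begins on a Sunday, so the first Sunday is October 1.
The 5th Sunday is 4 weeks later: 1 + 28 = 29.

October 29, 2045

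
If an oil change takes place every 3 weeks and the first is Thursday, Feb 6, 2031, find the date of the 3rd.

The 3rd occurrence is 2 intervals after the first: 2 × 21 = 42 days after Feb 6, 2031.
Feb has 28 days — 22 days to the end of Feb leaves 20.
20 days into Mar → Mar 20, 2031.

Mar 20, 2031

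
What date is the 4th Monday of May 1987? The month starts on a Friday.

25 May 1987

May 1987 begins on a Friday, so the first Monday is May 4 (3 days later).
The 4th Monday is 3 weeks later: 4 + 21 = 25.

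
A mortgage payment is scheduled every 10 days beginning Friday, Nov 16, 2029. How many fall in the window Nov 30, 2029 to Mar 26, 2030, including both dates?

12

Occurrences land 10·i days after Nov 16, 2029 for i = 0, 1, 2, …
Nov 30, 2029 is 14 days after the start; 14 ÷ 10 = 1 remainder 4; since the remainder is 4, round up to i = 2. First occurrence in the window: #3 on Dec 6, 2029 (2×10 = 20 days in).
Mar 26, 2030 is 130 days after the start; 130 ÷ 10 = 13 remainder 0. Last occurrence in the window: #14 on Mar 26, 2030.
Occurrences #3 through #14: 12 in total.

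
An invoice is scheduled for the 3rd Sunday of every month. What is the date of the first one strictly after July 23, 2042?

July 2042 starts on a Tuesday; its first Sunday is the 6th, so the 3rd Sunday is the 20th — July 20, 2042.
That is not after July 23, 2042, so look at August 2042.
August 2042 starts on a Friday; its first Sunday is the 3rd, so the 3rd Sunday is the 17th — August 17, 2042.

August 17, 2042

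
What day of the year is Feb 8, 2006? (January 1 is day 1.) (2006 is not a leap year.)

39

Days in months before Feb: 31 = 31.
Plus 8 days into Feb → day 39.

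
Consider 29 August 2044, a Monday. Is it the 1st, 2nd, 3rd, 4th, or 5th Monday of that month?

Day 29 falls in week ⌈29/7⌉ of the month.
Days 1–7 hold the 1st Monday, 8–14 the 2nd, 15–21 the 3rd, 22–28 the 4th, 29–31 the 5th.
29 is in the range for the 5th.

5th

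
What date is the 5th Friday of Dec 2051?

Dec 29, 2051

The first Friday of Dec 2051 is Dec 1.
The 5th Friday is 4 weeks later: 1 + 28 = 29.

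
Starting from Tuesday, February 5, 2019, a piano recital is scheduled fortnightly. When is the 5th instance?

April 2, 2019

The 5th occurrence is 4 intervals after the first: 4 × 14 = 56 days after February 5, 2019.
February has 28 days — 23 days to the end of February leaves 33.
March has 31 days (2 left).
2 days into April → April 2, 2019.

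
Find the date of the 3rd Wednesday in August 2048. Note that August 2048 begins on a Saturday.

August 19, 2048

August 2048 begins on a Saturday, so the first Wednesday is August 5 (4 days later).
The 3rd Wednesday is 2 weeks later: 5 + 14 = 19.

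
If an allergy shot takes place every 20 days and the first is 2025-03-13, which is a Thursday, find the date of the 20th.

2026-03-28

The 20th occurrence is 19 intervals after the first: 19 × 20 = 380 days after 2025-03-13.
March has 31 days — 18 days to the end of March leaves 362.
April has 30 days (332 left).
May has 31 days (301 left).
June has 30 days (271 left).
July has 31 days (240 left).
August has 31 days (209 left).
September has 30 days (179 left).
October has 31 days (148 left).
November has 30 days (118 left).
December has 31 days (87 left).
January has 31 days (56 left).
February has 28 days (28 left).
28 days into March → 2026-03-28.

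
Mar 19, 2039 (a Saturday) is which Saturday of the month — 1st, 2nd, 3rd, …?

Day 19 falls in week ⌈19/7⌉ of the month.
Days 1–7 hold the 1st Saturday, 8–14 the 2nd, 15–21 the 3rd, 22–28 the 4th, 29–31 the 5th.
19 is in the range for the 3rd.

3rd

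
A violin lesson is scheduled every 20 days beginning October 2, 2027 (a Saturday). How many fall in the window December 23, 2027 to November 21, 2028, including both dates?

16

Occurrences land 20·i days after October 2, 2027 for i = 0, 1, 2, …
December 23, 2027 is 82 days after the start; 82 ÷ 20 = 4 remainder 2; since the remainder is 2, round up to i = 5. First occurrence in the window: #6 on January 10, 2028 (5×20 = 100 days in).
November 21, 2028 is 416 days after the start; 416 ÷ 20 = 20 remainder 16. Last occurrence in the window: #21 on November 5, 2028.
Occurrences #6 through #21: 16 in total.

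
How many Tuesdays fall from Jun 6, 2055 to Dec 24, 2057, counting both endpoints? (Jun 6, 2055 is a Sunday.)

133

Jun 6, 2055 is a Sunday; the first Tuesday on or after it is Jun 8, 2055 (2 days later).
From Jun 8, 2055 to Dec 24, 2057: 206 + 366 + 358 = 930 days (rest of 2055, 2056, to Dec 24, 2057 in 2057).
930 ÷ 7 = 132 full weeks with remainder 6, so 132 more Tuesdays after the first → 133.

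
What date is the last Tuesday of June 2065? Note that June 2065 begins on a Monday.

June 2065 begins on a Monday, so the first Tuesday is June 2 (1 day later).
June 2065 has 30 days. Adding weeks: 2, 9, 16, 23, 30 — the last one ≤ 30 is the 30th.

June 30, 2065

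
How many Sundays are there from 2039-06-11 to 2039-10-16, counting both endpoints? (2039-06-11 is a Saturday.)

2039-06-11 is a Saturday; the first Sunday on or after it is 2039-06-12 (1 day later).
From 2039-06-12 to 2039-10-16: 18 + 31 + 31 + 30 + 16 = 126 days (rest of June, July, August, September, October).
126 ÷ 7 = 18 full weeks with remainder 0, so 18 more Sundays after the first → 19.

19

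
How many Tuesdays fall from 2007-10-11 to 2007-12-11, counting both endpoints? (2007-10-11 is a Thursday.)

9

2007-10-11 is a Thursday; the first Tuesday on or after it is 2007-10-16 (5 days later).
From 2007-10-16 to 2007-12-11: 15 + 30 + 11 = 56 days (rest of October, November, December).
56 ÷ 7 = 8 full weeks with remainder 0, so 8 more Tuesdays after the first → 9.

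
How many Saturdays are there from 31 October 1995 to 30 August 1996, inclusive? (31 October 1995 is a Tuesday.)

43

31 October 1995 is a Tuesday; the first Saturday on or after it is 4 November 1995 (4 days later).
From 4 November 1995 to 30 August 1996: 26 + 31 + 31 + 29 + 31 + 30 + 31 + 30 + 31 + 30 = 300 days (rest of November, December, January, February, March, April, May, June, July, August).
300 ÷ 7 = 42 full weeks with remainder 6, so 42 more Saturdays after the first → 43.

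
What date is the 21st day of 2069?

21 into Jan → Jan 21.

Jan 21, 2069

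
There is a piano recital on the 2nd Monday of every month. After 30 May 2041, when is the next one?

May 2041 starts on a Wednesday; its first Monday is the 6th, so the 2nd Monday is the 13th — 13 May 2041.
That is not after 30 May 2041, so look at June 2041.
June 2041 starts on a Saturday; its first Monday is the 3rd, so the 2nd Monday is the 10th — 10 June 2041.

10 June 2041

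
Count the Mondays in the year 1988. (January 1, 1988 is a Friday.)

January 1, 1988 is a Friday; the first Monday on or after it is January 4, 1988 (3 days later).
From January 4, 1988 to December 31, 1988: 27 + 29 + 31 + 30 + 31 + 30 + 31 + 31 + 30 + 31 + 30 + 31 = 362 days (rest of January, February, March, April, May, June, July, August, September, October, November, December).
362 ÷ 7 = 51 full weeks with remainder 5, so 51 more Mondays after the first → 52.

52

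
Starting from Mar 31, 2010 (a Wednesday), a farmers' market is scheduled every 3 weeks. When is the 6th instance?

Jul 14, 2010

The 6th occurrence is 5 intervals after the first: 5 × 21 = 105 days after Mar 31, 2010.
Mar has 31 days — 0 days to the end of Mar leaves 105.
Apr has 30 days (75 left).
May has 31 days (44 left).
Jun has 30 days (14 left).
14 days into Jul → Jul 14, 2010.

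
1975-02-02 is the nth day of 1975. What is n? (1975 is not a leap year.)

Days in months before February: 31 = 31.
Plus 2 days into February → day 33.

33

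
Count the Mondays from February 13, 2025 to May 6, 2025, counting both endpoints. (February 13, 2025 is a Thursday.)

February 13, 2025 is a Thursday; the first Monday on or after it is February 17, 2025 (4 days later).
From February 17, 2025 to May 6, 2025: 11 + 31 + 30 + 6 = 78 days (rest of February, March, April, May).
78 ÷ 7 = 11 full weeks with remainder 1, so 11 more Mondays after the first → 12.

12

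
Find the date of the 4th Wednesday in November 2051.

The first Wednesday of November 2051 is November 1.
The 4th Wednesday is 3 weeks later: 1 + 21 = 22.

2051-11-22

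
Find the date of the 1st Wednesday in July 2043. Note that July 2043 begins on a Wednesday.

July 2043 begins on a Wednesday, so the first Wednesday is July 1.

2043-07-01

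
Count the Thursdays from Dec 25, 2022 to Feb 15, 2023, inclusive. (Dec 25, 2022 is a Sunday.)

Dec 25, 2022 is a Sunday; the first Thursday on or after it is Dec 29, 2022 (4 days later).
From Dec 29, 2022 to Feb 15, 2023: 2 + 31 + 15 = 48 days (rest of Dec, Jan, Feb).
48 ÷ 7 = 6 full weeks with remainder 6, so 6 more Thursdays after the first → 7.

7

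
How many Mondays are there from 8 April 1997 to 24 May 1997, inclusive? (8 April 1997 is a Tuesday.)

8 April 1997 is a Tuesday; the first Monday on or after it is 14 April 1997 (6 days later).
From 14 April 1997 to 24 May 1997: 16 + 24 = 40 days (rest of April, May).
40 ÷ 7 = 5 full weeks with remainder 5, so 5 more Mondays after the first → 6.

6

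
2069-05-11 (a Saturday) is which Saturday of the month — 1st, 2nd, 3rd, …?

Day 11 falls in week ⌈11/7⌉ of the month.
Days 1–7 hold the 1st Saturday, 8–14 the 2nd, 15–21 the 3rd, 22–28 the 4th, 29–31 the 5th.
11 is in the range for the 2nd.

2nd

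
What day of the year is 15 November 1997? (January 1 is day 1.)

Days in months before November: 31 + 28 + 31 + 30 + 31 + 30 + 31 + 31 + 30 + 31 = 304.
Plus 15 days into November → day 319.

319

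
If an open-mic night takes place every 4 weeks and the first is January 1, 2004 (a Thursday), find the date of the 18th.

The 18th occurrence is 17 intervals after the first: 17 × 28 = 476 days after January 1, 2004.
January has 31 days — 30 days to the end of January leaves 446.
From end of January to end of 2004 is 335 days (111 left).
January has 31 days (80 left).
February has 28 days (52 left).
March has 31 days (21 left).
21 days into April → April 21, 2005.

April 21, 2005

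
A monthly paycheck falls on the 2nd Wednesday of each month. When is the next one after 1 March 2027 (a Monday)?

10 March 2027

March 2027 starts on a Monday; its first Wednesday is the 3rd, so the 2nd Wednesday is the 10th — 10 March 2027.
10 March 2027 is after 1 March 2027, so that is the next one.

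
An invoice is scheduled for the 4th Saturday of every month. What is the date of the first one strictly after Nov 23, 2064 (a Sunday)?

Nov 2064 starts on a Saturday; its first Saturday is the 1st, so the 4th Saturday is the 22nd — Nov 22, 2064.
That is not after Nov 23, 2064, so look at Dec 2064.
Dec 2064 starts on a Monday; its first Saturday is the 6th, so the 4th Saturday is the 27th — Dec 27, 2064.

Dec 27, 2064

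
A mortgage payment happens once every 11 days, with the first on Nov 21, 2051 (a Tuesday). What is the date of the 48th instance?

Apr 21, 2053

The 48th occurrence is 47 intervals after the first: 47 × 11 = 517 days after Nov 21, 2051.
Nov has 30 days — 9 days to the end of Nov leaves 508.
From end of Nov to end of 2051 is 31 days (477 left).
2052 has 366 days (111 left).
Jan has 31 days (80 left).
Feb has 28 days (52 left).
Mar has 31 days (21 left).
21 days into Apr → Apr 21, 2053.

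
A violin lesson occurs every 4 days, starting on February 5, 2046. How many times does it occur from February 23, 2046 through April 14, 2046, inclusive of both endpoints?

13

Occurrences land 4·i days after February 5, 2046 for i = 0, 1, 2, …
February 23, 2046 is 18 days after the start; 18 ÷ 4 = 4 remainder 2; since the remainder is 2, round up to i = 5. First occurrence in the window: #6 on February 25, 2046 (5×4 = 20 days in).
April 14, 2046 is 68 days after the start; 68 ÷ 4 = 17 remainder 0. Last occurrence in the window: #18 on April 14, 2046.
Occurrences #6 through #18: 13 in total.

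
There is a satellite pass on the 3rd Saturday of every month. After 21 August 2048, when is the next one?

19 September 2048

August 2048 starts on a Saturday; its first Saturday is the 1st, so the 3rd Saturday is the 15th — 15 August 2048.
That is not after 21 August 2048, so look at September 2048.
September 2048 starts on a Tuesday; its first Saturday is the 5th, so the 3rd Saturday is the 19th — 19 September 2048.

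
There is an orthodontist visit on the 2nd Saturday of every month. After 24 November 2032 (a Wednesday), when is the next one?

11 December 2032

November 2032 starts on a Monday; its first Saturday is the 6th, so the 2nd Saturday is the 13th — 13 November 2032.
That is not after 24 November 2032, so look at December 2032.
December 2032 starts on a Wednesday; its first Saturday is the 4th, so the 2nd Saturday is the 11th — 11 December 2032.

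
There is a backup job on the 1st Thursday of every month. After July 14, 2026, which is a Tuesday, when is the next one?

August 6, 2026

July 2026 starts on a Wednesday, so its 1st Thursday is July 2, 2026 (1 day in).
That is not after July 14, 2026, so look at August 2026.
August 2026 starts on a Saturday, so its 1st Thursday is August 6, 2026 (5 days in).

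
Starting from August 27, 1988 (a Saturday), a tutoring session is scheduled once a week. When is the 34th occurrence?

April 15, 1989

The 34th occurrence is 33 intervals after the first: 33 × 7 = 231 days after August 27, 1988.
August has 31 days — 4 days to the end of August leaves 227.
September has 30 days (197 left).
October has 31 days (166 left).
November has 30 days (136 left).
December has 31 days (105 left).
January has 31 days (74 left).
February has 28 days (46 left).
March has 31 days (15 left).
15 days into April → April 15, 1989.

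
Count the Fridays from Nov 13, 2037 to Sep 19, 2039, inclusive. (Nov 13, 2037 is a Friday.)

Nov 13, 2037 is a Friday; the first Friday on or after it is Nov 13, 2037.
From Nov 13, 2037 to Sep 19, 2039: 48 + 365 + 262 = 675 days (rest of 2037, 2038, to Sep 19, 2039 in 2039).
675 ÷ 7 = 96 full weeks with remainder 3, so 96 more Fridays after the first → 97.

97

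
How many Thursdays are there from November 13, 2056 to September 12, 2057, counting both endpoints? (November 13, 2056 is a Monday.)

43

November 13, 2056 is a Monday; the first Thursday on or after it is November 16, 2056 (3 days later).
From November 16, 2056 to September 12, 2057: 14 + 31 + 31 + 28 + 31 + 30 + 31 + 30 + 31 + 31 + 12 = 300 days (rest of November, December, January, February, March, April, May, June, July, August, September).
300 ÷ 7 = 42 full weeks with remainder 6, so 42 more Thursdays after the first → 43.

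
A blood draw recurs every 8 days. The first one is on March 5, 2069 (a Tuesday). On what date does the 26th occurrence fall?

The 26th occurrence is 25 intervals after the first: 25 × 8 = 200 days after March 5, 2069.
March has 31 days — 26 days to the end of March leaves 174.
April has 30 days (144 left).
May has 31 days (113 left).
June has 30 days (83 left).
July has 31 days (52 left).
August has 31 days (21 left).
21 days into September → September 21, 2069.

September 21, 2069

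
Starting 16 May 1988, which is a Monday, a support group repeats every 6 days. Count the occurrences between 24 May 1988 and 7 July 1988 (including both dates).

7

Occurrences land 6·i days after 16 May 1988 for i = 0, 1, 2, …
24 May 1988 is 8 days after the start; 8 ÷ 6 = 1 remainder 2; since the remainder is 2, round up to i = 2. First occurrence in the window: #3 on 28 May 1988 (2×6 = 12 days in).
7 July 1988 is 52 days after the start; 52 ÷ 6 = 8 remainder 4. Last occurrence in the window: #9 on 3 July 1988.
Occurrences #3 through #9: 7 in total.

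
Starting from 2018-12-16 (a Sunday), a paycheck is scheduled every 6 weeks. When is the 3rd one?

2019-03-10

The 3rd occurrence is 2 intervals after the first: 2 × 42 = 84 days after 2018-12-16.
December has 31 days — 15 days to the end of December leaves 69.
January has 31 days (38 left).
February has 28 days (10 left).
10 days into March → 2019-03-10.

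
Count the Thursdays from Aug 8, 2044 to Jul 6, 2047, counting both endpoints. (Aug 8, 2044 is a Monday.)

Aug 8, 2044 is a Monday; the first Thursday on or after it is Aug 11, 2044 (3 days later).
From Aug 11, 2044 to Jul 6, 2047: 142 + 365 + 365 + 187 = 1059 days (rest of 2044, 2045, 2046, to Jul 6, 2047 in 2047).
1059 ÷ 7 = 151 full weeks with remainder 2, so 151 more Thursdays after the first → 152.

152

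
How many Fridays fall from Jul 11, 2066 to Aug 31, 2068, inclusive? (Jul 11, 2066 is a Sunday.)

112

Jul 11, 2066 is a Sunday; the first Friday on or after it is Jul 16, 2066 (5 days later).
From Jul 16, 2066 to Aug 31, 2068: 168 + 365 + 244 = 777 days (rest of 2066, 2067, to Aug 31, 2068 in 2068).
777 ÷ 7 = 111 full weeks with remainder 0, so 111 more Fridays after the first → 112.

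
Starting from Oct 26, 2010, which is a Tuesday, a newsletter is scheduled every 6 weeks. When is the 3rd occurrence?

Jan 18, 2011

The 3rd occurrence is 2 intervals after the first: 2 × 42 = 84 days after Oct 26, 2010.
Oct has 31 days — 5 days to the end of Oct leaves 79.
Nov has 30 days (49 left).
Dec has 31 days (18 left).
18 days into Jan → Jan 18, 2011.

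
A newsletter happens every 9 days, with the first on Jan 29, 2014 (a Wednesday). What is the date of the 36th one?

Dec 10, 2014

The 36th occurrence is 35 intervals after the first: 35 × 9 = 315 days after Jan 29, 2014.
Jan has 31 days — 2 days to the end of Jan leaves 313.
Feb has 28 days (285 left).
Mar has 31 days (254 left).
Apr has 30 days (224 left).
May has 31 days (193 left).
Jun has 30 days (163 left).
Jul has 31 days (132 left).
Aug has 31 days (101 left).
Sep has 30 days (71 left).
Oct has 31 days (40 left).
Nov has 30 days (10 left).
10 days into Dec → Dec 10, 2014.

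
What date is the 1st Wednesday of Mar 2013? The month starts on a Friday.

Mar 6, 2013

Mar 2013 begins on a Friday, so the first Wednesday is Mar 6 (5 days later).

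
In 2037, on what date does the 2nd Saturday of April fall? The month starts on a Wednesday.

11 April 2037

April 2037 begins on a Wednesday, so the first Saturday is April 4 (3 days later).
The 2nd Saturday is 1 weeks later: 4 + 7 = 11.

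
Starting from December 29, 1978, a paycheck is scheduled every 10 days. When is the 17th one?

June 7, 1979

The 17th occurrence is 16 intervals after the first: 16 × 10 = 160 days after December 29, 1978.
December has 31 days — 2 days to the end of December leaves 158.
January has 31 days (127 left).
February has 28 days (99 left).
March has 31 days (68 left).
April has 30 days (38 left).
May has 31 days (7 left).
7 days into June → June 7, 1979.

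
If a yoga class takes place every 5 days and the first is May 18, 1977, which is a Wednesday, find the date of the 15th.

The 15th occurrence is 14 intervals after the first: 14 × 5 = 70 days after May 18, 1977.
May has 31 days — 13 days to the end of May leaves 57.
Jun has 30 days (27 left).
27 days into Jul → Jul 27, 1977.

Jul 27, 1977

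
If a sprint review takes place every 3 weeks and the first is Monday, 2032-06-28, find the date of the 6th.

2032-10-11

The 6th occurrence is 5 intervals after the first: 5 × 21 = 105 days after 2032-06-28.
June has 30 days — 2 days to the end of June leaves 103.
July has 31 days (72 left).
August has 31 days (41 left).
September has 30 days (11 left).
11 days into October → 2032-10-11.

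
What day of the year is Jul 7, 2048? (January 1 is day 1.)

189

Days in months before Jul: 31 + 29 + 31 + 30 + 31 + 30 = 182.
Plus 7 days into Jul → day 189.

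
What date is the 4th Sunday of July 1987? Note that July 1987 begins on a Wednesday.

26 July 1987

July 1987 begins on a Wednesday, so the first Sunday is July 5 (4 days later).
The 4th Sunday is 3 weeks later: 5 + 21 = 26.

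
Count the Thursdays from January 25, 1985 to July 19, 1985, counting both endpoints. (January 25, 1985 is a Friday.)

January 25, 1985 is a Friday; the first Thursday on or after it is January 31, 1985 (6 days later).
From January 31, 1985 to July 19, 1985: 0 + 28 + 31 + 30 + 31 + 30 + 19 = 169 days (rest of January, February, March, April, May, June, July).
169 ÷ 7 = 24 full weeks with remainder 1, so 24 more Thursdays after the first → 25.

25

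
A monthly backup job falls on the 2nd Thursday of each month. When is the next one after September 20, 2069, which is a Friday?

September 2069 starts on a Sunday; its first Thursday is the 5th, so the 2nd Thursday is the 12th — September 12, 2069.
That is not after September 20, 2069, so look at October 2069.
October 2069 starts on a Tuesday; its first Thursday is the 3rd, so the 2nd Thursday is the 10th — October 10, 2069.

October 10, 2069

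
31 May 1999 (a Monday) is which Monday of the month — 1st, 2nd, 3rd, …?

5th

Day 31 falls in week ⌈31/7⌉ of the month.
Days 1–7 hold the 1st Monday, 8–14 the 2nd, 15–21 the 3rd, 22–28 the 4th, 29–31 the 5th.
31 is in the range for the 5th.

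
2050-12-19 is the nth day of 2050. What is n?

Days in months before December: 31 + 28 + 31 + 30 + 31 + 30 + 31 + 31 + 30 + 31 + 30 = 334.
Plus 19 days into December → day 353.

353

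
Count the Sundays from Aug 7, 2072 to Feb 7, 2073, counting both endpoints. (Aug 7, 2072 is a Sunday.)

Aug 7, 2072 is a Sunday; the first Sunday on or after it is Aug 7, 2072.
From Aug 7, 2072 to Feb 7, 2073: 24 + 30 + 31 + 30 + 31 + 31 + 7 = 184 days (rest of Aug, Sep, Oct, Nov, Dec, Jan, Feb).
184 ÷ 7 = 26 full weeks with remainder 2, so 26 more Sundays after the first → 27.

27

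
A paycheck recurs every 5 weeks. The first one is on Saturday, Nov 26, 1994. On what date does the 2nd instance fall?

Dec 31, 1994

The 2nd occurrence is 1 interval after the first: 1 × 35 = 35 days after Nov 26, 1994.
Nov has 30 days — 4 days to the end of Nov leaves 31.
31 days into Dec → Dec 31, 1994.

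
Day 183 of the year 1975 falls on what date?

Jan has 31 days (183 − 31 = 152 remain).
Feb has 28 days (152 − 28 = 124 remain).
Mar has 31 days (124 − 31 = 93 remain).
Apr has 30 days (93 − 30 = 63 remain).
May has 31 days (63 − 31 = 32 remain).
Jun has 30 days (32 − 30 = 2 remain).
2 into Jul → Jul 2.

Jul 2, 1975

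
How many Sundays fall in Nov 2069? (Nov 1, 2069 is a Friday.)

4

Nov 1, 2069 is a Friday; the first Sunday on or after it is Nov 3, 2069 (2 days later).
From Nov 3, 2069 to Nov 30, 2069 is 30 − 3 = 27 days.
27 ÷ 7 = 3 full weeks with remainder 6, so 3 more Sundays after the first → 4.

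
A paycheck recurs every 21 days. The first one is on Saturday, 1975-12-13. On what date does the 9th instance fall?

The 9th occurrence is 8 intervals after the first: 8 × 21 = 168 days after 1975-12-13.
December has 31 days — 18 days to the end of December leaves 150.
January has 31 days (119 left).
February has 29 days (90 left).
March has 31 days (59 left).
April has 30 days (29 left).
29 days into May → 1976-05-29.

1976-05-29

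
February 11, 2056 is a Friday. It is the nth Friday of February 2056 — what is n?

2nd

Day 11 falls in week ⌈11/7⌉ of the month.
Days 1–7 hold the 1st Friday, 8–14 the 2nd, 15–21 the 3rd, 22–28 the 4th, 29–31 the 5th.
11 is in the range for the 2nd.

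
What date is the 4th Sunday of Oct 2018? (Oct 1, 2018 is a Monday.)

Oct 2018 begins on a Monday, so the first Sunday is Oct 7 (6 days later).
The 4th Sunday is 3 weeks later: 7 + 21 = 28.

Oct 28, 2018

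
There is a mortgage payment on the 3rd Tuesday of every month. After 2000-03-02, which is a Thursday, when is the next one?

March 2000 starts on a Wednesday; its first Tuesday is the 7th, so the 3rd Tuesday is the 21st — 2000-03-21.
2000-03-21 is after 2000-03-02, so that is the next one.

2000-03-21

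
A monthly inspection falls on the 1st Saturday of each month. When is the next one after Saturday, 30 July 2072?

July 2072 starts on a Friday, so its 1st Saturday is 2 July 2072 (1 day in).
That is not after 30 July 2072, so look at August 2072.
August 2072 starts on a Monday, so its 1st Saturday is 6 August 2072 (5 days in).

6 August 2072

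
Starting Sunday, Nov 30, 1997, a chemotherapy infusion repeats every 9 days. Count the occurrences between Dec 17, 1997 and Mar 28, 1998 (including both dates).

12

Occurrences land 9·i days after Nov 30, 1997 for i = 0, 1, 2, …
Dec 17, 1997 is 17 days after the start; 17 ÷ 9 = 1 remainder 8; since the remainder is 8, round up to i = 2. First occurrence in the window: #3 on Dec 18, 1997 (2×9 = 18 days in).
Mar 28, 1998 is 118 days after the start; 118 ÷ 9 = 13 remainder 1. Last occurrence in the window: #14 on Mar 27, 1998.
Occurrences #3 through #14: 12 in total.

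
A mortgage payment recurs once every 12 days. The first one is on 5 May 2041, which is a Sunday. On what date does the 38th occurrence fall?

The 38th occurrence is 37 intervals after the first: 37 × 12 = 444 days after 5 May 2041.
May has 31 days — 26 days to the end of May leaves 418.
From end of May to end of 2041 is 214 days (204 left).
January has 31 days (173 left).
February has 28 days (145 left).
March has 31 days (114 left).
April has 30 days (84 left).
May has 31 days (53 left).
June has 30 days (23 left).
23 days into July → 23 July 2042.

23 July 2042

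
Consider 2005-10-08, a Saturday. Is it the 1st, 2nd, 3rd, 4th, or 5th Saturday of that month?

2nd

Day 8 falls in week ⌈8/7⌉ of the month.
Days 1–7 hold the 1st Saturday, 8–14 the 2nd, 15–21 the 3rd, 22–28 the 4th, 29–31 the 5th.
8 is in the range for the 2nd.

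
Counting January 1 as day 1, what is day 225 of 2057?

2057-08-13

January has 31 days (225 − 31 = 194 remain).
February has 28 days (194 − 28 = 166 remain).
March has 31 days (166 − 31 = 135 remain).
April has 30 days (135 − 30 = 105 remain).
May has 31 days (105 − 31 = 74 remain).
June has 30 days (74 − 30 = 44 remain).
July has 31 days (44 − 31 = 13 remain).
13 into August → August 13.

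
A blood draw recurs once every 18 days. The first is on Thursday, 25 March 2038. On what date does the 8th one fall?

The 8th occurrence is 7 intervals after the first: 7 × 18 = 126 days after 25 March 2038.
March has 31 days — 6 days to the end of March leaves 120.
April has 30 days (90 left).
May has 31 days (59 left).
June has 30 days (29 left).
29 days into July → 29 July 2038.

29 July 2038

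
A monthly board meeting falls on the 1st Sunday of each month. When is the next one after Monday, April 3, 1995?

April 1995 starts on a Saturday, so its 1st Sunday is April 2, 1995 (1 day in).
That is not after April 3, 1995, so look at May 1995.
May 1995 starts on a Monday, so its 1st Sunday is May 7, 1995 (6 days in).

May 7, 1995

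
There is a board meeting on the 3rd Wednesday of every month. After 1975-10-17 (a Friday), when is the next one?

October 1975 starts on a Wednesday; its first Wednesday is the 1st, so the 3rd Wednesday is the 15th — 1975-10-15.
That is not after 1975-10-17, so look at November 1975.
November 1975 starts on a Saturday; its first Wednesday is the 5th, so the 3rd Wednesday is the 19th — 1975-11-19.

1975-11-19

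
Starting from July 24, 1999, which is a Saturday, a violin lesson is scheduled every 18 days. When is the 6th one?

October 22, 1999

The 6th occurrence is 5 intervals after the first: 5 × 18 = 90 days after July 24, 1999.
July has 31 days — 7 days to the end of July leaves 83.
August has 31 days (52 left).
September has 30 days (22 left).
22 days into October → October 22, 1999.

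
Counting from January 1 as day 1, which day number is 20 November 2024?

325

Days in months before November: 31 + 29 + 31 + 30 + 31 + 30 + 31 + 31 + 30 + 31 = 305.
Plus 20 days into November → day 325.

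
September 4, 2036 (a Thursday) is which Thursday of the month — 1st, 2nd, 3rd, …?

1st

Day 4 falls in week ⌈4/7⌉ of the month.
Days 1–7 hold the 1st Thursday, 8–14 the 2nd, 15–21 the 3rd, 22–28 the 4th, 29–31 the 5th.
4 is in the range for the 1st.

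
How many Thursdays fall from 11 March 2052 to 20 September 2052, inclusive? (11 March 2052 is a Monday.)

11 March 2052 is a Monday; the first Thursday on or after it is 14 March 2052 (3 days later).
From 14 March 2052 to 20 September 2052: 17 + 30 + 31 + 30 + 31 + 31 + 20 = 190 days (rest of March, April, May, June, July, August, September).
190 ÷ 7 = 27 full weeks with remainder 1, so 27 more Thursdays after the first → 28.

28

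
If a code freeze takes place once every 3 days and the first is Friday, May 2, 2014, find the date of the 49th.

The 49th occurrence is 48 intervals after the first: 48 × 3 = 144 days after May 2, 2014.
May has 31 days — 29 days to the end of May leaves 115.
June has 30 days (85 left).
July has 31 days (54 left).
August has 31 days (23 left).
23 days into September → September 23, 2014.

September 23, 2014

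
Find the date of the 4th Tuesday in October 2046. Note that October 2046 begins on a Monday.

2046-10-23

October 2046 begins on a Monday, so the first Tuesday is October 2 (1 day later).
The 4th Tuesday is 3 weeks later: 2 + 21 = 23.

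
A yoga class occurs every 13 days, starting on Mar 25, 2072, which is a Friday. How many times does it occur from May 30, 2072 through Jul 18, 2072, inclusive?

Occurrences land 13·i days after Mar 25, 2072 for i = 0, 1, 2, …
May 30, 2072 is 66 days after the start; 66 ÷ 13 = 5 remainder 1; since the remainder is 1, round up to i = 6. First occurrence in the window: #7 on Jun 11, 2072 (6×13 = 78 days in).
Jul 18, 2072 is 115 days after the start; 115 ÷ 13 = 8 remainder 11. Last occurrence in the window: #9 on Jul 7, 2072.
Occurrences #7 through #9: 3 in total.

3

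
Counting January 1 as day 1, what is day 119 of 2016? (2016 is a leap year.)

January has 31 days (119 − 31 = 88 remain).
February has 29 days (88 − 29 = 59 remain).
March has 31 days (59 − 31 = 28 remain).
28 into April → April 28.

28 April 2016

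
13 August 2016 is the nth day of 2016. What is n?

226

Days in months before August: 31 + 29 + 31 + 30 + 31 + 30 + 31 = 213.
Plus 13 days into August → day 226.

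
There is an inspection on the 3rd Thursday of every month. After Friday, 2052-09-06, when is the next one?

2052-09-19

September 2052 starts on a Sunday; its first Thursday is the 5th, so the 3rd Thursday is the 19th — 2052-09-19.
2052-09-19 is after 2052-09-06, so that is the next one.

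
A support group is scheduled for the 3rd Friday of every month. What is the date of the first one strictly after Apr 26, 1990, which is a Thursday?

May 18, 1990

Apr 1990 starts on a Sunday; its first Friday is the 6th, so the 3rd Friday is the 20th — Apr 20, 1990.
That is not after Apr 26, 1990, so look at May 1990.
May 1990 starts on a Tuesday; its first Friday is the 4th, so the 3rd Friday is the 18th — May 18, 1990.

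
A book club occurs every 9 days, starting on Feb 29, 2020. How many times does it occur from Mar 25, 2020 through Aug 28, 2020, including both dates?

Occurrences land 9·i days after Feb 29, 2020 for i = 0, 1, 2, …
Mar 25, 2020 is 25 days after the start; 25 ÷ 9 = 2 remainder 7; since the remainder is 7, round up to i = 3. First occurrence in the window: #4 on Mar 27, 2020 (3×9 = 27 days in).
Aug 28, 2020 is 181 days after the start; 181 ÷ 9 = 20 remainder 1. Last occurrence in the window: #21 on Aug 27, 2020.
Occurrences #4 through #21: 18 in total.

18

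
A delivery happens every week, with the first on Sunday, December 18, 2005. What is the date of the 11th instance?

The 11th occurrence is 10 intervals after the first: 10 × 7 = 70 days after December 18, 2005.
December has 31 days — 13 days to the end of December leaves 57.
January has 31 days (26 left).
26 days into February → February 26, 2006.

February 26, 2006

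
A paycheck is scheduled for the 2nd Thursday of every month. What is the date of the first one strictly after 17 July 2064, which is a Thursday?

14 August 2064

July 2064 starts on a Tuesday; its first Thursday is the 3rd, so the 2nd Thursday is the 10th — 10 July 2064.
That is not after 17 July 2064, so look at August 2064.
August 2064 starts on a Friday; its first Thursday is the 7th, so the 2nd Thursday is the 14th — 14 August 2064.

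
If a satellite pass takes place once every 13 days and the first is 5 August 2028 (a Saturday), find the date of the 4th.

The 4th occurrence is 3 intervals after the first: 3 × 13 = 39 days after 5 August 2028.
August has 31 days — 26 days to the end of August leaves 13.
13 days into September → 13 September 2028.

13 September 2028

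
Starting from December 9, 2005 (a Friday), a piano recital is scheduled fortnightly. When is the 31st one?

February 2, 2007

The 31st occurrence is 30 intervals after the first: 30 × 14 = 420 days after December 9, 2005.
December has 31 days — 22 days to the end of December leaves 398.
January has 31 days (367 left).
February has 28 days (339 left).
March has 31 days (308 left).
April has 30 days (278 left).
May has 31 days (247 left).
June has 30 days (217 left).
July has 31 days (186 left).
August has 31 days (155 left).
September has 30 days (125 left).
October has 31 days (94 left).
November has 30 days (64 left).
December has 31 days (33 left).
January has 31 days (2 left).
2 days into February → February 2, 2007.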